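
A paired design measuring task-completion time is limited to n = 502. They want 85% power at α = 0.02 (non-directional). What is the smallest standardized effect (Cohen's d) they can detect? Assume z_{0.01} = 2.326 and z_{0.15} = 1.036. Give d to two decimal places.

For a single sample (or paired design) of n = 502: d_min = (z_{α/2} + z_β)/√n.
z-sum = 2.326 + 1.036 = 3.362.
d_min = 3.362 / √502 = 3.362 / 22.405 = 0.150.

d_min ≈ 0.15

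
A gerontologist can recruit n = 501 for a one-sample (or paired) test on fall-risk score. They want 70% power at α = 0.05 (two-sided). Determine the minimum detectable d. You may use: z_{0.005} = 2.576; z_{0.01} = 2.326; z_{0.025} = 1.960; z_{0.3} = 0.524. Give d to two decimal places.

For a single sample (or paired design) of n = 501: d_min = (z_{α/2} + z_β)/√n.
z-sum = 1.960 + 0.524 = 2.484.
d_min = 2.484 / √501 = 2.484 / 22.383 = 0.111.

d_min ≈ 0.11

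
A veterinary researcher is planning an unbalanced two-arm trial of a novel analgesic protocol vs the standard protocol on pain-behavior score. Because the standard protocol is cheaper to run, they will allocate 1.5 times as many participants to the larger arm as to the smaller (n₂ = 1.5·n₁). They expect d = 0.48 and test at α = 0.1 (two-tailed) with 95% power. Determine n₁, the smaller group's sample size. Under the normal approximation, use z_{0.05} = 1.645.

n₁ = 79

With allocation ratio k = n₂/n₁ = 1.5, Var(x̄₁−x̄₂) = σ²(1/n₁ + 1/(k·n₁)) = σ²·(k+1)/(k·n₁).
So n₁ = (1 + 1/k)·((z_{α/2} + z_β)/d)² = 1.667 × (3.290/0.48)².
n₁ = 1.667 × 46.98 = 78.3.
Round up: n₁ = 79, giving n₂ = ⌈1.5 × 79⌉ = ⌈118.5⌉ = 119.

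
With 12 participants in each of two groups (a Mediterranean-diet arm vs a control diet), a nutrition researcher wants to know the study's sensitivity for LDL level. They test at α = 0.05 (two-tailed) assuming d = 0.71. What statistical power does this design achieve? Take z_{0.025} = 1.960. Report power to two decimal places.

For two equal groups, power = Φ(d·√(n/2) − z_{α/2}).
d·√(n/2) = 0.71 × √(12/2) = 0.71 × 2.449 = 1.739.
z_β = 1.739 − 1.960 = -0.221.
Power = Φ(-0.221) = 0.413.

power ≈ 0.41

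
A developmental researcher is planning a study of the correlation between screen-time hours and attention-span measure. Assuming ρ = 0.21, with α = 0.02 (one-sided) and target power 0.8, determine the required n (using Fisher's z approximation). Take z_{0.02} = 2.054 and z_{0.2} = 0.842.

n = 188

Fisher's z: C = ½·ln((1+r)/(1−r)) = ½·ln(1.5316) = 0.2132.
n = ((z_{α} + z_β)/C)² + 3.
(2.054 + 0.842) / 0.2132 = 2.896 / 0.2132 = 13.583.
n = 13.583² + 3 = 184.51 + 3 = 187.5.
Round up.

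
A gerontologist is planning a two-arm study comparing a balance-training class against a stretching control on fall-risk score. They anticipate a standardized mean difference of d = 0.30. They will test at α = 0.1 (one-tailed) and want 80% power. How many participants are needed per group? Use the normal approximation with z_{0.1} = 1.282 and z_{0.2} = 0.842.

n = 101 per group

For two independent groups with equal n: n = 2·((z_{α} + z_β) / d)².
z_{α} + z_β = 1.282 + 0.842 = 2.124.
n = 2 × (2.124 / 0.30)² = 2 × 7.080² = 2 × 50.13 = 100.3.
Round up to the next whole participant.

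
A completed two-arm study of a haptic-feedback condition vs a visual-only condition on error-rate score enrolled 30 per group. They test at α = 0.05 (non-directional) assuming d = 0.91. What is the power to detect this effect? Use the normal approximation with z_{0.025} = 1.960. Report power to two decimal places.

power ≈ 0.94

For two equal groups, power = Φ(d·√(n/2) − z_{α/2}).
d·√(n/2) = 0.91 × √(30/2) = 0.91 × 3.873 = 3.524.
z_β = 3.524 − 1.960 = 1.564.
Power = Φ(1.564) = 0.941.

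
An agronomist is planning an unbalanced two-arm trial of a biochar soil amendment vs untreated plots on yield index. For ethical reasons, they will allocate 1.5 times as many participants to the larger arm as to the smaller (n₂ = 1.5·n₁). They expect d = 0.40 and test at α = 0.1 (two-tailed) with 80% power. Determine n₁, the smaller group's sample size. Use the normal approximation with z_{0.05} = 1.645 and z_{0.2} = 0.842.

With allocation ratio k = n₂/n₁ = 1.5, Var(x̄₁−x̄₂) = σ²(1/n₁ + 1/(k·n₁)) = σ²·(k+1)/(k·n₁).
So n₁ = (1 + 1/k)·((z_{α/2} + z_β)/d)² = 1.667 × (2.487/0.40)².
n₁ = 1.667 × 38.66 = 64.4.
Round up: n₁ = 65, giving n₂ = ⌈1.5 × 65⌉ = ⌈97.5⌉ = 98.

n₁ = 65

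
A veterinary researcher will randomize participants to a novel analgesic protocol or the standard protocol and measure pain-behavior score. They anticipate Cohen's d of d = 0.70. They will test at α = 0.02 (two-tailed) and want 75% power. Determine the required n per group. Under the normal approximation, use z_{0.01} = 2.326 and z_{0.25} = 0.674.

For two independent groups with equal n: n = 2·((z_{α/2} + z_β) / d)².
z_{α/2} + z_β = 2.326 + 0.674 = 3.000.
n = 2 × (3.000 / 0.70)² = 2 × 4.286² = 2 × 18.37 = 36.7.
Round up to the next whole participant.

n = 37 per group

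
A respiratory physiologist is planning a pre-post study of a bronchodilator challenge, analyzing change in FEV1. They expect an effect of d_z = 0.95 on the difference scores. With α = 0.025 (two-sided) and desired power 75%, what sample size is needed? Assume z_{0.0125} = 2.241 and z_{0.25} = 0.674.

For a paired (one-sample on differences) test: n = ((z_{α/2} + z_β) / d)².
z_{α/2} + z_β = 2.241 + 0.674 = 2.915.
n = (2.915 / 0.95)² = 3.068² = 9.42.
Round up.

n = 10 pairs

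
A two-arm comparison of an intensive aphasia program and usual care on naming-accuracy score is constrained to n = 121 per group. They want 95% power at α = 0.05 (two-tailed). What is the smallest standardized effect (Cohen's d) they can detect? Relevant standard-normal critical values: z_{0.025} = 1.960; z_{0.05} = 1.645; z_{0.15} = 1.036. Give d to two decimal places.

d_min ≈ 0.46

For two independent groups of n = 121 each: d_min = (z_{α/2} + z_β)·√(2/n).
z-sum = 1.960 + 1.645 = 3.605.
d_min = 3.605 × √(2/121) = 3.605 × 0.1286 = 0.463.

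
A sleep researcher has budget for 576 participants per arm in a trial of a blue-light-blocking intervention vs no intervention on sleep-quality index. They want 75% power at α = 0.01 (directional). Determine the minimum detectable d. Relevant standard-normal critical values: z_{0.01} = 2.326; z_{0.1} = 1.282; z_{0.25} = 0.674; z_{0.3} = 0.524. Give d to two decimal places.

d_min ≈ 0.18

For two independent groups of n = 576 each: d_min = (z_{α} + z_β)·√(2/n).
z-sum = 2.326 + 0.674 = 3.000.
d_min = 3.000 × √(2/576) = 3.000 × 0.0589 = 0.177.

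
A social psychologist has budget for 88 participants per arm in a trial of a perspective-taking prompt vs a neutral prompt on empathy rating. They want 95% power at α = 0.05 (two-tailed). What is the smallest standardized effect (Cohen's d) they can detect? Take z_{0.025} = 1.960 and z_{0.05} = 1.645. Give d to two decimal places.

d_min ≈ 0.54

For two independent groups of n = 88 each: d_min = (z_{α/2} + z_β)·√(2/n).
z-sum = 1.960 + 1.645 = 3.605.
d_min = 3.605 × √(2/88) = 3.605 × 0.1508 = 0.543.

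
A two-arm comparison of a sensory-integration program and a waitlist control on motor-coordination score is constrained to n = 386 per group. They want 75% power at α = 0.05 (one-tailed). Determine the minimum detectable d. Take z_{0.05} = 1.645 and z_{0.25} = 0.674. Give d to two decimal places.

For two independent groups of n = 386 each: d_min = (z_{α} + z_β)·√(2/n).
z-sum = 1.645 + 0.674 = 2.319.
d_min = 2.319 × √(2/386) = 2.319 × 0.0720 = 0.167.

d_min ≈ 0.17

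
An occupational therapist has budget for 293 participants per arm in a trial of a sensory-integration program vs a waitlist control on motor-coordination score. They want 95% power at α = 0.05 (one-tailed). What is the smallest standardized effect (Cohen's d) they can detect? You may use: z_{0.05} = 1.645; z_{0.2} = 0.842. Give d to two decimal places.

For two independent groups of n = 293 each: d_min = (z_{α} + z_β)·√(2/n).
z-sum = 1.645 + 1.645 = 3.290.
d_min = 3.290 × √(2/293) = 3.290 × 0.0826 = 0.272.

d_min ≈ 0.27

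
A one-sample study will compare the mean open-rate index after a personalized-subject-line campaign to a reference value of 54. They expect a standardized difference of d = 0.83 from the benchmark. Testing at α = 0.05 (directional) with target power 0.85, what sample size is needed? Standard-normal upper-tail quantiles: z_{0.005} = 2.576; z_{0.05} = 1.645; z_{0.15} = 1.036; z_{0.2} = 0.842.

n = 11

For a one-sample test: n = ((z_{α} + z_β) / d)².
z_{α} + z_β = 1.645 + 1.036 = 2.681.
n = (2.681 / 0.83)² = 3.230² = 10.43.
Round up.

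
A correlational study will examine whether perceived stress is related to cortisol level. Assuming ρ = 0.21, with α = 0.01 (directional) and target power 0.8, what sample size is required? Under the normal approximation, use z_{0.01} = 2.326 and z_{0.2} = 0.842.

Fisher's z: C = ½·ln((1+r)/(1−r)) = ½·ln(1.5316) = 0.2132.
n = ((z_{α} + z_β)/C)² + 3.
(2.326 + 0.842) / 0.2132 = 3.168 / 0.2132 = 14.859.
n = 14.859² + 3 = 220.80 + 3 = 223.8.
Round up.

n = 224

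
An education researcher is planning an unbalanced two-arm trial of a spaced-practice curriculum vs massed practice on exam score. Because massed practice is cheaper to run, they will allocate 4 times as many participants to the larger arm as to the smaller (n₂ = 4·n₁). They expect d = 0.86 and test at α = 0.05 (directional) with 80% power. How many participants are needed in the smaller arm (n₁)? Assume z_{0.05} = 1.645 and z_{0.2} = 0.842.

With allocation ratio k = n₂/n₁ = 4, Var(x̄₁−x̄₂) = σ²(1/n₁ + 1/(k·n₁)) = σ²·(k+1)/(k·n₁).
So n₁ = (1 + 1/k)·((z_{α} + z_β)/d)² = 1.250 × (2.487/0.86)².
n₁ = 1.250 × 8.36 = 10.5.
Round up: n₁ = 11, giving n₂ = 4 × 11 = 44.

n₁ = 11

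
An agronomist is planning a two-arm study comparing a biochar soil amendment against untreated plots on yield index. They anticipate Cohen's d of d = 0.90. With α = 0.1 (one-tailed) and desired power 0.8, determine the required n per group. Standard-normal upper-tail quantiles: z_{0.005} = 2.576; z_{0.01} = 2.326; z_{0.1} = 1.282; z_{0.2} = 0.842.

For two independent groups with equal n: n = 2·((z_{α} + z_β) / d)².
z_{α} + z_β = 1.282 + 0.842 = 2.124.
n = 2 × (2.124 / 0.90)² = 2 × 2.360² = 2 × 5.57 = 11.1.
Round up to the next whole participant.

n = 12 per group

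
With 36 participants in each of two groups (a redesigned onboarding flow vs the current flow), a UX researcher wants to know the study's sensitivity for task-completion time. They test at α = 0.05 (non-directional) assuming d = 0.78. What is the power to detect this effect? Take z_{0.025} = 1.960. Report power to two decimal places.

For two equal groups, power = Φ(d·√(n/2) − z_{α/2}).
d·√(n/2) = 0.78 × √(36/2) = 0.78 × 4.243 = 3.309.
z_β = 3.309 − 1.960 = 1.349.
Power = Φ(1.349) = 0.911.

power ≈ 0.91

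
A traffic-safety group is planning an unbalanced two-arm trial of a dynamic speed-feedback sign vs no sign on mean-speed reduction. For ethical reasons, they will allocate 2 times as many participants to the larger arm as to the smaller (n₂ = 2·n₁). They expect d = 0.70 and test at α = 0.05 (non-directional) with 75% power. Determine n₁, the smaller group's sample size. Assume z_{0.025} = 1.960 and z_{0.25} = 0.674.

n₁ = 22

With allocation ratio k = n₂/n₁ = 2, Var(x̄₁−x̄₂) = σ²(1/n₁ + 1/(k·n₁)) = σ²·(k+1)/(k·n₁).
So n₁ = (1 + 1/k)·((z_{α/2} + z_β)/d)² = 1.500 × (2.634/0.70)².
n₁ = 1.500 × 14.16 = 21.2.
Round up: n₁ = 22, giving n₂ = 2 × 22 = 44.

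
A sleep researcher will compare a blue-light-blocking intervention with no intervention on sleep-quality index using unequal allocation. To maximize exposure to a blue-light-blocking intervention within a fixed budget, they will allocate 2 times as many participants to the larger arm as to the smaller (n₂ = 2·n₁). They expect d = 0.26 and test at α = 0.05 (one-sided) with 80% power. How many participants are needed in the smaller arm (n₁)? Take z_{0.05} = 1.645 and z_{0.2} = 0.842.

With allocation ratio k = n₂/n₁ = 2, Var(x̄₁−x̄₂) = σ²(1/n₁ + 1/(k·n₁)) = σ²·(k+1)/(k·n₁).
So n₁ = (1 + 1/k)·((z_{α} + z_β)/d)² = 1.500 × (2.487/0.26)².
n₁ = 1.500 × 91.50 = 137.2.
Round up: n₁ = 138, giving n₂ = 2 × 138 = 276.

n₁ = 138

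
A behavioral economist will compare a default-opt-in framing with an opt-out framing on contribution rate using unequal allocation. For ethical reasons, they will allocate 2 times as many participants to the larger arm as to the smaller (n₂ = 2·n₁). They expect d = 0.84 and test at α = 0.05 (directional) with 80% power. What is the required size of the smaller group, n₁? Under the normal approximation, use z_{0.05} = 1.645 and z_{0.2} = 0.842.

n₁ = 14

With allocation ratio k = n₂/n₁ = 2, Var(x̄₁−x̄₂) = σ²(1/n₁ + 1/(k·n₁)) = σ²·(k+1)/(k·n₁).
So n₁ = (1 + 1/k)·((z_{α} + z_β)/d)² = 1.500 × (2.487/0.84)².
n₁ = 1.500 × 8.77 = 13.1.
Round up: n₁ = 14, giving n₂ = 2 × 14 = 28.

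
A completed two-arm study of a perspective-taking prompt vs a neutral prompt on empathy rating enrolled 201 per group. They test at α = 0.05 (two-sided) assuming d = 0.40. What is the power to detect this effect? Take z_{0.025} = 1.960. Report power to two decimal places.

power ≈ 0.98

For two equal groups, power = Φ(d·√(n/2) − z_{α/2}).
d·√(n/2) = 0.40 × √(201/2) = 0.40 × 10.025 = 4.010.
z_β = 4.010 − 1.960 = 2.050.
Power = Φ(2.050) = 0.980.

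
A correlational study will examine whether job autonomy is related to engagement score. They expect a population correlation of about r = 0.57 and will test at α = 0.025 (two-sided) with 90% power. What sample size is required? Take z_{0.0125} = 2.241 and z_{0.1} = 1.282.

n = 33

Fisher's z: C = ½·ln((1+r)/(1−r)) = ½·ln(3.6512) = 0.6475.
n = ((z_{α/2} + z_β)/C)² + 3.
(2.241 + 1.282) / 0.6475 = 3.523 / 0.6475 = 5.441.
n = 5.441² + 3 = 29.60 + 3 = 32.6.
Round up.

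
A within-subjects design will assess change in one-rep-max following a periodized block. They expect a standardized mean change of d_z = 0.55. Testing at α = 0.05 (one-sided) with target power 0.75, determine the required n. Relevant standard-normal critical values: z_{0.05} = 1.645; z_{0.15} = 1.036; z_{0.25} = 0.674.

n = 18 pairs

For a paired (one-sample on differences) test: n = ((z_{α} + z_β) / d)².
z_{α} + z_β = 1.645 + 0.674 = 2.319.
n = (2.319 / 0.55)² = 4.216² = 17.78.
Round up.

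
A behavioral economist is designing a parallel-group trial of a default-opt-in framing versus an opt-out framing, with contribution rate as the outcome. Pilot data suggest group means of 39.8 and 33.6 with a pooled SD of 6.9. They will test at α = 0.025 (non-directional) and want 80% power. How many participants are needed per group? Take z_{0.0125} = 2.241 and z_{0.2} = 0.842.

Cohen's d = |M₁ − M₂| / SD_pooled = |39.8 − 33.6| / 6.9 = 6.2 / 6.9 = 0.899.
For two independent groups with equal n: n = 2·((z_{α/2} + z_β) / d)².
z_{α/2} + z_β = 2.241 + 0.842 = 3.083.
n = 2 × (3.083 / 0.899)² = 2 × 3.429² = 2 × 11.76 = 23.5.
Round up to the next whole participant.

n = 24 per group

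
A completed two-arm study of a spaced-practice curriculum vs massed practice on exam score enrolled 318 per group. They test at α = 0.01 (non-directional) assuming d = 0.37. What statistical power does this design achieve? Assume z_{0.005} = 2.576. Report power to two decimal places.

For two equal groups, power = Φ(d·√(n/2) − z_{α/2}).
d·√(n/2) = 0.37 × √(318/2) = 0.37 × 12.610 = 4.666.
z_β = 4.666 − 2.576 = 2.090.
Power = Φ(2.090) = 0.982.

power ≈ 0.98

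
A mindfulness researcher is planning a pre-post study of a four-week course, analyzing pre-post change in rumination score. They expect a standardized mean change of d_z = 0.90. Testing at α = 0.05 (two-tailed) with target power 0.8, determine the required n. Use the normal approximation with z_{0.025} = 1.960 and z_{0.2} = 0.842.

n = 10 pairs

For a paired (one-sample on differences) test: n = ((z_{α/2} + z_β) / d)².
z_{α/2} + z_β = 1.960 + 0.842 = 2.802.
n = (2.802 / 0.90)² = 3.113² = 9.69.
Round up.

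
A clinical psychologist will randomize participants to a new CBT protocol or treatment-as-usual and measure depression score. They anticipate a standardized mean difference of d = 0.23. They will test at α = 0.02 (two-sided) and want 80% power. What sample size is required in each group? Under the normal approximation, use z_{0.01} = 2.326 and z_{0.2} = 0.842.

n = 380 per group

For two independent groups with equal n: n = 2·((z_{α/2} + z_β) / d)².
z_{α/2} + z_β = 2.326 + 0.842 = 3.168.
n = 2 × (3.168 / 0.23)² = 2 × 13.774² = 2 × 189.72 = 379.4.
Round up to the next whole participant.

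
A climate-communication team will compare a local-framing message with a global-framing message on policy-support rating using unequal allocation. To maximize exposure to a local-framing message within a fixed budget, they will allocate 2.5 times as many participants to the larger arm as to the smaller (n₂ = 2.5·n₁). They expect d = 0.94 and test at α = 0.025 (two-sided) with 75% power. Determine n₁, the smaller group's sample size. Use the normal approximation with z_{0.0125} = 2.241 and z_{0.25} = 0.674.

With allocation ratio k = n₂/n₁ = 2.5, Var(x̄₁−x̄₂) = σ²(1/n₁ + 1/(k·n₁)) = σ²·(k+1)/(k·n₁).
So n₁ = (1 + 1/k)·((z_{α/2} + z_β)/d)² = 1.400 × (2.915/0.94)².
n₁ = 1.400 × 9.62 = 13.5.
Round up: n₁ = 14, giving n₂ = 2.5 × 14 = 35.

n₁ = 14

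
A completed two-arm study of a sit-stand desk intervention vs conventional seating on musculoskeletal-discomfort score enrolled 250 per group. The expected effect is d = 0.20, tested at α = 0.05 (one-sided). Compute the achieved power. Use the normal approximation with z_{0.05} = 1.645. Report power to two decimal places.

power ≈ 0.72

For two equal groups, power = Φ(d·√(n/2) − z_{α}).
d·√(n/2) = 0.20 × √(250/2) = 0.20 × 11.180 = 2.236.
z_β = 2.236 − 1.645 = 0.591.
Power = Φ(0.591) = 0.723.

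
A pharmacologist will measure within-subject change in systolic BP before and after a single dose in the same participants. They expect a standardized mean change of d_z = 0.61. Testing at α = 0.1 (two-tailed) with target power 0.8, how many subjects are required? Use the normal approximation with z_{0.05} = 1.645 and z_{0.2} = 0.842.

n = 17 pairs

For a paired (one-sample on differences) test: n = ((z_{α/2} + z_β) / d)².
z_{α/2} + z_β = 1.645 + 0.842 = 2.487.
n = (2.487 / 0.61)² = 4.077² = 16.62.
Round up.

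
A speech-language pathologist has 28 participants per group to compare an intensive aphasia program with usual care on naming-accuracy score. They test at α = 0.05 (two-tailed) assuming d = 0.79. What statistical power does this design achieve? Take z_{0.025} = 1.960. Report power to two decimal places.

power ≈ 0.84

For two equal groups, power = Φ(d·√(n/2) − z_{α/2}).
d·√(n/2) = 0.79 × √(28/2) = 0.79 × 3.742 = 2.956.
z_β = 2.956 − 1.960 = 0.996.
Power = Φ(0.996) = 0.840.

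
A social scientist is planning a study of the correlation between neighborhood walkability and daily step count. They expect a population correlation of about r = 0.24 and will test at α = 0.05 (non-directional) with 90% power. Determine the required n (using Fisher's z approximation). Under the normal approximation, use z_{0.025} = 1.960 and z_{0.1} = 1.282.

Fisher's z: C = ½·ln((1+r)/(1−r)) = ½·ln(1.6316) = 0.2448.
n = ((z_{α/2} + z_β)/C)² + 3.
(1.960 + 1.282) / 0.2448 = 3.242 / 0.2448 = 13.243.
n = 13.243² + 3 = 175.39 + 3 = 178.4.
Round up.

n = 179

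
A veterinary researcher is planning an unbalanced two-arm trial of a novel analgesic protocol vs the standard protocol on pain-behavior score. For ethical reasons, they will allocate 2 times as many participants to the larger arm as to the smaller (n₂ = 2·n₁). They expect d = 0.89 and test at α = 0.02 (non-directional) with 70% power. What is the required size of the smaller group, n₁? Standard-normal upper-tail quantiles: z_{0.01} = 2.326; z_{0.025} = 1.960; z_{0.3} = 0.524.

With allocation ratio k = n₂/n₁ = 2, Var(x̄₁−x̄₂) = σ²(1/n₁ + 1/(k·n₁)) = σ²·(k+1)/(k·n₁).
So n₁ = (1 + 1/k)·((z_{α/2} + z_β)/d)² = 1.500 × (2.850/0.89)².
n₁ = 1.500 × 10.25 = 15.4.
Round up: n₁ = 16, giving n₂ = 2 × 16 = 32.

n₁ = 16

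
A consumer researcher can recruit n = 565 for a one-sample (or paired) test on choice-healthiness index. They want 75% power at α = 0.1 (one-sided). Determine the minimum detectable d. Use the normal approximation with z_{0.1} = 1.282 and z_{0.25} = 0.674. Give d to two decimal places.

d_min ≈ 0.08

For a single sample (or paired design) of n = 565: d_min = (z_{α} + z_β)/√n.
z-sum = 1.282 + 0.674 = 1.956.
d_min = 1.956 / √565 = 1.956 / 23.770 = 0.082.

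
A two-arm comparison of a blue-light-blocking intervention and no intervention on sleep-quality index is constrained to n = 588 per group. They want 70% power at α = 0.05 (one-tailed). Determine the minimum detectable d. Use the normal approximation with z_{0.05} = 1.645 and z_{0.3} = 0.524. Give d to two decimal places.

For two independent groups of n = 588 each: d_min = (z_{α} + z_β)·√(2/n).
z-sum = 1.645 + 0.524 = 2.169.
d_min = 2.169 × √(2/588) = 2.169 × 0.0583 = 0.126.

d_min ≈ 0.13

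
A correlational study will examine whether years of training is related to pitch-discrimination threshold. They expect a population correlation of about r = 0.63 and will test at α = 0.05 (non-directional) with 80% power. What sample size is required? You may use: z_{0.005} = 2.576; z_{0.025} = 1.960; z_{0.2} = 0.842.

Fisher's z: C = ½·ln((1+r)/(1−r)) = ½·ln(4.4054) = 0.7414.
n = ((z_{α/2} + z_β)/C)² + 3.
(1.960 + 0.842) / 0.7414 = 2.802 / 0.7414 = 3.779.
n = 3.779² + 3 = 14.28 + 3 = 17.3.
Round up.

n = 18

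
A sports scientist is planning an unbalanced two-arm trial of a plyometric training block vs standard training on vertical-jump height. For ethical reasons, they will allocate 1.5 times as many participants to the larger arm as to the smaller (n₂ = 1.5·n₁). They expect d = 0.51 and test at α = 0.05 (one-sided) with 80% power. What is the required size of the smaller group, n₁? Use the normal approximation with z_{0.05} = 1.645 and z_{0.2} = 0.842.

With allocation ratio k = n₂/n₁ = 1.5, Var(x̄₁−x̄₂) = σ²(1/n₁ + 1/(k·n₁)) = σ²·(k+1)/(k·n₁).
So n₁ = (1 + 1/k)·((z_{α} + z_β)/d)² = 1.667 × (2.487/0.51)².
n₁ = 1.667 × 23.78 = 39.6.
Round up: n₁ = 40, giving n₂ = 1.5 × 40 = 60.

n₁ = 40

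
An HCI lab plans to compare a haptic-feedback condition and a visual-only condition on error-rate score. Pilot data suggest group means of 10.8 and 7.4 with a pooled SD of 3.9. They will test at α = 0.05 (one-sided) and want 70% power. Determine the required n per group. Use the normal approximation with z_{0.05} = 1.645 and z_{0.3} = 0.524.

Cohen's d = |M₁ − M₂| / SD_pooled = |10.8 − 7.4| / 3.9 = 3.4 / 3.9 = 0.872.
For two independent groups with equal n: n = 2·((z_{α} + z_β) / d)².
z_{α} + z_β = 1.645 + 0.524 = 2.169.
n = 2 × (2.169 / 0.872)² = 2 × 2.487² = 2 × 6.19 = 12.4.
Round up to the next whole participant.

n = 13 per group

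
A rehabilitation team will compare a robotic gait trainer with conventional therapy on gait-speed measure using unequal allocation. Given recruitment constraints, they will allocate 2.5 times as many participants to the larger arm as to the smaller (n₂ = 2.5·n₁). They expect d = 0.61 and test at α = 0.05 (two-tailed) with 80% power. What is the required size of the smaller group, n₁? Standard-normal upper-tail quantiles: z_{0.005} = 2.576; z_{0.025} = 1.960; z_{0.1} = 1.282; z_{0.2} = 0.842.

n₁ = 30

With allocation ratio k = n₂/n₁ = 2.5, Var(x̄₁−x̄₂) = σ²(1/n₁ + 1/(k·n₁)) = σ²·(k+1)/(k·n₁).
So n₁ = (1 + 1/k)·((z_{α/2} + z_β)/d)² = 1.400 × (2.802/0.61)².
n₁ = 1.400 × 21.10 = 29.5.
Round up: n₁ = 30, giving n₂ = 2.5 × 30 = 75.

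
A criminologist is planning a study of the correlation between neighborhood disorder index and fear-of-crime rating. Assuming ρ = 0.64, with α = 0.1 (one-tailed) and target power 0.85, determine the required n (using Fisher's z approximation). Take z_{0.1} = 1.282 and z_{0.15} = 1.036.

Fisher's z: C = ½·ln((1+r)/(1−r)) = ½·ln(4.5556) = 0.7582.
n = ((z_{α} + z_β)/C)² + 3.
(1.282 + 1.036) / 0.7582 = 2.318 / 0.7582 = 3.057.
n = 3.057² + 3 = 9.35 + 3 = 12.3.
Round up.

n = 13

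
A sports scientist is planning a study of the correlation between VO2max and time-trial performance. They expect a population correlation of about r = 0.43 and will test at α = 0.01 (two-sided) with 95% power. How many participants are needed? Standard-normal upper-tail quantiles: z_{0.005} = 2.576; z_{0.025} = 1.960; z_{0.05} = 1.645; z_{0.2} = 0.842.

n = 88

Fisher's z: C = ½·ln((1+r)/(1−r)) = ½·ln(2.5088) = 0.4599.
n = ((z_{α/2} + z_β)/C)² + 3.
(2.576 + 1.645) / 0.4599 = 4.221 / 0.4599 = 9.178.
n = 9.178² + 3 = 84.24 + 3 = 87.2.
Round up.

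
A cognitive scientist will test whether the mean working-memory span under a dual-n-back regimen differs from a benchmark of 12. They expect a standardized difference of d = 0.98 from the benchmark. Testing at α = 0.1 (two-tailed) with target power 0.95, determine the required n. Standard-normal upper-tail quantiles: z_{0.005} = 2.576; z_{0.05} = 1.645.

n = 12

For a one-sample test: n = ((z_{α/2} + z_β) / d)².
z_{α/2} + z_β = 1.645 + 1.645 = 3.290.
n = (3.290 / 0.98)² = 3.357² = 11.27.
Round up.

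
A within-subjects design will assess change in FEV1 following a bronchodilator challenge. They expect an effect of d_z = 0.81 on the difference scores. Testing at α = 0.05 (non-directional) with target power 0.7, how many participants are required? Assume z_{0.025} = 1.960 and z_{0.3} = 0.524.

n = 10 pairs

For a paired (one-sample on differences) test: n = ((z_{α/2} + z_β) / d)².
z_{α/2} + z_β = 1.960 + 0.524 = 2.484.
n = (2.484 / 0.81)² = 3.067² = 9.40.
Round up.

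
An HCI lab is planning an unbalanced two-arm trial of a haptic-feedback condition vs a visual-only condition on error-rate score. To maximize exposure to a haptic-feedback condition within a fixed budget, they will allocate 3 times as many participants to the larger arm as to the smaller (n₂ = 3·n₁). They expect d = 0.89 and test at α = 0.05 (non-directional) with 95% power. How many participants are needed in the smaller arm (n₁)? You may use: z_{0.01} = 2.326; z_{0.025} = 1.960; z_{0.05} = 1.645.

With allocation ratio k = n₂/n₁ = 3, Var(x̄₁−x̄₂) = σ²(1/n₁ + 1/(k·n₁)) = σ²·(k+1)/(k·n₁).
So n₁ = (1 + 1/k)·((z_{α/2} + z_β)/d)² = 1.333 × (3.605/0.89)².
n₁ = 1.333 × 16.41 = 21.9.
Round up: n₁ = 22, giving n₂ = 3 × 22 = 66.

n₁ = 22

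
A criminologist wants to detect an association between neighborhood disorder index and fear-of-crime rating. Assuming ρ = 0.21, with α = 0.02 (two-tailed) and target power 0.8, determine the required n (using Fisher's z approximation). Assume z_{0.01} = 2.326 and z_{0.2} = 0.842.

n = 224

Fisher's z: C = ½·ln((1+r)/(1−r)) = ½·ln(1.5316) = 0.2132.
n = ((z_{α/2} + z_β)/C)² + 3.
(2.326 + 0.842) / 0.2132 = 3.168 / 0.2132 = 14.859.
n = 14.859² + 3 = 220.80 + 3 = 223.8.
Round up.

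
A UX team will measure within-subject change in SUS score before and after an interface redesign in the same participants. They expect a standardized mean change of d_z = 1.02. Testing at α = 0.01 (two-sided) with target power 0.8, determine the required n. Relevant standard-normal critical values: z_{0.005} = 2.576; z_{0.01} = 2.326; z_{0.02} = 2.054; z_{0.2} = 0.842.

n = 12 pairs

For a paired (one-sample on differences) test: n = ((z_{α/2} + z_β) / d)².
z_{α/2} + z_β = 2.576 + 0.842 = 3.418.
n = (3.418 / 1.02)² = 3.351² = 11.23.
Round up.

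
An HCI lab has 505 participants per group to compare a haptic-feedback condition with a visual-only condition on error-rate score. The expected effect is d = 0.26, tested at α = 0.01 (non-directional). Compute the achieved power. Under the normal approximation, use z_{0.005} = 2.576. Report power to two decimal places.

power ≈ 0.94

For two equal groups, power = Φ(d·√(n/2) − z_{α/2}).
d·√(n/2) = 0.26 × √(505/2) = 0.26 × 15.890 = 4.131.
z_β = 4.131 − 2.576 = 1.555.
Power = Φ(1.555) = 0.940.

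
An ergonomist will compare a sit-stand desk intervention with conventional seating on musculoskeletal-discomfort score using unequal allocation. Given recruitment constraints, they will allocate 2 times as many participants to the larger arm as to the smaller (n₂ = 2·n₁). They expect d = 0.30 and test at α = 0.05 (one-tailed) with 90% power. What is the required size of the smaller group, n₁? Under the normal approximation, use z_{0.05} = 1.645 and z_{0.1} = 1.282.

n₁ = 143

With allocation ratio k = n₂/n₁ = 2, Var(x̄₁−x̄₂) = σ²(1/n₁ + 1/(k·n₁)) = σ²·(k+1)/(k·n₁).
So n₁ = (1 + 1/k)·((z_{α} + z_β)/d)² = 1.500 × (2.927/0.30)².
n₁ = 1.500 × 95.19 = 142.8.
Round up: n₁ = 143, giving n₂ = 2 × 143 = 286.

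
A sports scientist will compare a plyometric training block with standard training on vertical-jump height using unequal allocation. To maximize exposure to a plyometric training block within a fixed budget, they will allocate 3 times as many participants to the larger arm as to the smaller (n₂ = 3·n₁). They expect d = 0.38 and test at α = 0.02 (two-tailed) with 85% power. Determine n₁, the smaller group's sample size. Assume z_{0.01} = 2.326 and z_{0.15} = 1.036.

n₁ = 105

With allocation ratio k = n₂/n₁ = 3, Var(x̄₁−x̄₂) = σ²(1/n₁ + 1/(k·n₁)) = σ²·(k+1)/(k·n₁).
So n₁ = (1 + 1/k)·((z_{α/2} + z_β)/d)² = 1.333 × (3.362/0.38)².
n₁ = 1.333 × 78.28 = 104.4.
Round up: n₁ = 105, giving n₂ = 3 × 105 = 315.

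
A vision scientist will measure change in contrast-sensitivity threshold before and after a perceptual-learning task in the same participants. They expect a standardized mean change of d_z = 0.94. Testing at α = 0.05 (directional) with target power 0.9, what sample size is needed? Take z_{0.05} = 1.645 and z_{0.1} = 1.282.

For a paired (one-sample on differences) test: n = ((z_{α} + z_β) / d)².
z_{α} + z_β = 1.645 + 1.282 = 2.927.
n = (2.927 / 0.94)² = 3.114² = 9.70.
Round up.

n = 10 pairs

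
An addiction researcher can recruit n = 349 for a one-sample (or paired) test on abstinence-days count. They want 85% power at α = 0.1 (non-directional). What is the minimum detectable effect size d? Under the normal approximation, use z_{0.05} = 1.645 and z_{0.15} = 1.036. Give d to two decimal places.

For a single sample (or paired design) of n = 349: d_min = (z_{α/2} + z_β)/√n.
z-sum = 1.645 + 1.036 = 2.681.
d_min = 2.681 / √349 = 2.681 / 18.682 = 0.144.

d_min ≈ 0.14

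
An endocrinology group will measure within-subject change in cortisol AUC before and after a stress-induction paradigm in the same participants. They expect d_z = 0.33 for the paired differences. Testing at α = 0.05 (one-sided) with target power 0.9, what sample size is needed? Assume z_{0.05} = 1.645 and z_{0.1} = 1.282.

n = 79 pairs

For a paired (one-sample on differences) test: n = ((z_{α} + z_β) / d)².
z_{α} + z_β = 1.645 + 1.282 = 2.927.
n = (2.927 / 0.33)² = 8.870² = 78.67.
Round up.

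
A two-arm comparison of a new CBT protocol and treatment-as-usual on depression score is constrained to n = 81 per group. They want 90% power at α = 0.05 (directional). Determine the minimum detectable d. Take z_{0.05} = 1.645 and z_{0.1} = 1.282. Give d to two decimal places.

For two independent groups of n = 81 each: d_min = (z_{α} + z_β)·√(2/n).
z-sum = 1.645 + 1.282 = 2.927.
d_min = 2.927 × √(2/81) = 2.927 × 0.1571 = 0.460.

d_min ≈ 0.46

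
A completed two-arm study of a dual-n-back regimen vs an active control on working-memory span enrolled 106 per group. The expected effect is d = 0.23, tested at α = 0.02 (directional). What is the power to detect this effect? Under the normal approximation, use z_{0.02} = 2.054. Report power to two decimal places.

For two equal groups, power = Φ(d·√(n/2) − z_{α}).
d·√(n/2) = 0.23 × √(106/2) = 0.23 × 7.280 = 1.674.
z_β = 1.674 − 2.054 = -0.380.
Power = Φ(-0.380) = 0.352.

power ≈ 0.35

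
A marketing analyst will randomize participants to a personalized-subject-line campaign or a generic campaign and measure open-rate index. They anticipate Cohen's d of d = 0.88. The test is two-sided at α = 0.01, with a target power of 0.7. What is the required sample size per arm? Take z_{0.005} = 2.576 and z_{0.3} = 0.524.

For two independent groups with equal n: n = 2·((z_{α/2} + z_β) / d)².
z_{α/2} + z_β = 2.576 + 0.524 = 3.100.
n = 2 × (3.100 / 0.88)² = 2 × 3.523² = 2 × 12.41 = 24.8.
Round up to the next whole participant.

n = 25 per group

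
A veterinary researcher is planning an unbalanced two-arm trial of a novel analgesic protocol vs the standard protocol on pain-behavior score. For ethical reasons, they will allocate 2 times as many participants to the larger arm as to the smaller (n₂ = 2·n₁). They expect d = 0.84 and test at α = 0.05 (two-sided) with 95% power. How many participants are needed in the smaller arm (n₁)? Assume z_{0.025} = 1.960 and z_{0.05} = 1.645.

n₁ = 28

With allocation ratio k = n₂/n₁ = 2, Var(x̄₁−x̄₂) = σ²(1/n₁ + 1/(k·n₁)) = σ²·(k+1)/(k·n₁).
So n₁ = (1 + 1/k)·((z_{α/2} + z_β)/d)² = 1.500 × (3.605/0.84)².
n₁ = 1.500 × 18.42 = 27.6.
Round up: n₁ = 28, giving n₂ = 2 × 28 = 56.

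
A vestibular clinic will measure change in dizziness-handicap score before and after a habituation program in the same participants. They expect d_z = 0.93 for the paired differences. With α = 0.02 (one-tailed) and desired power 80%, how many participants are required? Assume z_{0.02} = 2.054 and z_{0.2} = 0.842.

For a paired (one-sample on differences) test: n = ((z_{α} + z_β) / d)².
z_{α} + z_β = 2.054 + 0.842 = 2.896.
n = (2.896 / 0.93)² = 3.114² = 9.70.
Round up.

n = 10 pairs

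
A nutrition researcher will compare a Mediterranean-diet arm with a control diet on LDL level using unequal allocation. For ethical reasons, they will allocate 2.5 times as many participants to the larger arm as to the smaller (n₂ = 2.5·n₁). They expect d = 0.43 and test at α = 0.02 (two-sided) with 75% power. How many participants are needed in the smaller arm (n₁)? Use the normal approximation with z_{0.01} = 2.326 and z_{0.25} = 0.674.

n₁ = 69

With allocation ratio k = n₂/n₁ = 2.5, Var(x̄₁−x̄₂) = σ²(1/n₁ + 1/(k·n₁)) = σ²·(k+1)/(k·n₁).
So n₁ = (1 + 1/k)·((z_{α/2} + z_β)/d)² = 1.400 × (3.000/0.43)².
n₁ = 1.400 × 48.67 = 68.1.
Round up: n₁ = 69, giving n₂ = ⌈2.5 × 69⌉ = ⌈172.5⌉ = 173.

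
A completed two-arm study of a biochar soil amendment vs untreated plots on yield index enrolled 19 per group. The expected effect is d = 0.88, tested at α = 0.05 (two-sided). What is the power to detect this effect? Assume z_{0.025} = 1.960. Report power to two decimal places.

power ≈ 0.77

For two equal groups, power = Φ(d·√(n/2) − z_{α/2}).
d·√(n/2) = 0.88 × √(19/2) = 0.88 × 3.082 = 2.712.
z_β = 2.712 − 1.960 = 0.752.
Power = Φ(0.752) = 0.774.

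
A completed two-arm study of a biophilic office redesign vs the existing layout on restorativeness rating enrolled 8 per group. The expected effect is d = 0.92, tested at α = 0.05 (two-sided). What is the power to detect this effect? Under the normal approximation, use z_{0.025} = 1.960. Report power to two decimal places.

power ≈ 0.45

For two equal groups, power = Φ(d·√(n/2) − z_{α/2}).
d·√(n/2) = 0.92 × √(8/2) = 0.92 × 2.000 = 1.840.
z_β = 1.840 − 1.960 = -0.120.
Power = Φ(-0.120) = 0.452.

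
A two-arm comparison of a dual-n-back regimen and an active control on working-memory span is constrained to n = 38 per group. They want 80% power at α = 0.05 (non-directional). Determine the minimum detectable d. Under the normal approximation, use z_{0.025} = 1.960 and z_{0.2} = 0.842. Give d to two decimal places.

d_min ≈ 0.64

For two independent groups of n = 38 each: d_min = (z_{α/2} + z_β)·√(2/n).
z-sum = 1.960 + 0.842 = 2.802.
d_min = 2.802 × √(2/38) = 2.802 × 0.2294 = 0.643.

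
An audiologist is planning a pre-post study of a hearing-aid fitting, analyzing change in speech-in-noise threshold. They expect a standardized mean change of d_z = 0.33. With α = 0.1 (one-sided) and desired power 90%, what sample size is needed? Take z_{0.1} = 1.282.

For a paired (one-sample on differences) test: n = ((z_{α} + z_β) / d)².
z_{α} + z_β = 1.282 + 1.282 = 2.564.
n = (2.564 / 0.33)² = 7.770² = 60.37.
Round up.

n = 61 pairs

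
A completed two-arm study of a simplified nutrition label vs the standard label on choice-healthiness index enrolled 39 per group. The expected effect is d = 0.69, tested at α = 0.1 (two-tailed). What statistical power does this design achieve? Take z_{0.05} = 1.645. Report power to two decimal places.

power ≈ 0.92

For two equal groups, power = Φ(d·√(n/2) − z_{α/2}).
d·√(n/2) = 0.69 × √(39/2) = 0.69 × 4.416 = 3.047.
z_β = 3.047 − 1.645 = 1.402.
Power = Φ(1.402) = 0.920.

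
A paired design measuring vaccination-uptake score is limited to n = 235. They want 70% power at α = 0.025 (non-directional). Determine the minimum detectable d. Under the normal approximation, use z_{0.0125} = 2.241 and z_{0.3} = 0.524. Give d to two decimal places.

d_min ≈ 0.18

For a single sample (or paired design) of n = 235: d_min = (z_{α/2} + z_β)/√n.
z-sum = 2.241 + 0.524 = 2.765.
d_min = 2.765 / √235 = 2.765 / 15.330 = 0.180.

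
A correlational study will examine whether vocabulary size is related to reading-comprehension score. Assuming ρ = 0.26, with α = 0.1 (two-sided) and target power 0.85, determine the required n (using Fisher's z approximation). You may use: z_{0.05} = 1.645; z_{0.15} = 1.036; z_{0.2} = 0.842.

Fisher's z: C = ½·ln((1+r)/(1−r)) = ½·ln(1.7027) = 0.2661.
n = ((z_{α/2} + z_β)/C)² + 3.
(1.645 + 1.036) / 0.2661 = 2.681 / 0.2661 = 10.075.
n = 10.075² + 3 = 101.51 + 3 = 104.5.
Round up.

n = 105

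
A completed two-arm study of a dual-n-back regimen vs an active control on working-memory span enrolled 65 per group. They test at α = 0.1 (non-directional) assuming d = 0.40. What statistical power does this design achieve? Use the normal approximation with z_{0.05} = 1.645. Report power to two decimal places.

power ≈ 0.74

For two equal groups, power = Φ(d·√(n/2) − z_{α/2}).
d·√(n/2) = 0.40 × √(65/2) = 0.40 × 5.701 = 2.280.
z_β = 2.280 − 1.645 = 0.635.
Power = Φ(0.635) = 0.737.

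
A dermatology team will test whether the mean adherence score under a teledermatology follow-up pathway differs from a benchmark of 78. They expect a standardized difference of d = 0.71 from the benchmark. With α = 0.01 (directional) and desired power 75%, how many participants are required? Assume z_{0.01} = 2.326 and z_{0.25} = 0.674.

n = 18

For a one-sample test: n = ((z_{α} + z_β) / d)².
z_{α} + z_β = 2.326 + 0.674 = 3.000.
n = (3.000 / 0.71)² = 4.225² = 17.85.
Round up.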